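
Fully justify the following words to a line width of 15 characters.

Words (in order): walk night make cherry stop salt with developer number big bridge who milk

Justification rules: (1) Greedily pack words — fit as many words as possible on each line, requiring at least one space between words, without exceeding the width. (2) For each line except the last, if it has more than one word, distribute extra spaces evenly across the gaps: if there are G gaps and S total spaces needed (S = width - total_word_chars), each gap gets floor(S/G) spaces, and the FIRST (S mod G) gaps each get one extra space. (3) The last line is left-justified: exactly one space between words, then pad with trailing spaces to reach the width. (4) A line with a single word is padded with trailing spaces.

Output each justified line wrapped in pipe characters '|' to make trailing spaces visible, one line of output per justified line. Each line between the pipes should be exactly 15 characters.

Answer: |walk night make|
|cherry     stop|
|salt       with|
|developer      |
|number      big|
|bridge who milk|

Derivation:
Line 1: ['walk', 'night', 'make'] (min_width=15, slack=0)
Line 2: ['cherry', 'stop'] (min_width=11, slack=4)
Line 3: ['salt', 'with'] (min_width=9, slack=6)
Line 4: ['developer'] (min_width=9, slack=6)
Line 5: ['number', 'big'] (min_width=10, slack=5)
Line 6: ['bridge', 'who', 'milk'] (min_width=15, slack=0)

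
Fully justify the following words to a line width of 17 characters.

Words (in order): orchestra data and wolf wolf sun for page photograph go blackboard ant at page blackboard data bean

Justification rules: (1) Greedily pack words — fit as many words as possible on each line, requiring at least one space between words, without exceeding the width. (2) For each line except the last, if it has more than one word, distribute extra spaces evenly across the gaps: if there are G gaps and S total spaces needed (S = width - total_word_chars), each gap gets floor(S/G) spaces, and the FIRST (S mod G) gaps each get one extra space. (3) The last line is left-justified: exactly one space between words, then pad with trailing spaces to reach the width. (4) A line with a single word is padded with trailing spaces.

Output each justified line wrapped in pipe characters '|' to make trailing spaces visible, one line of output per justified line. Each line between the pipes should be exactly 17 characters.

Answer: |orchestra    data|
|and wolf wolf sun|
|for          page|
|photograph     go|
|blackboard ant at|
|page   blackboard|
|data bean        |

Derivation:
Line 1: ['orchestra', 'data'] (min_width=14, slack=3)
Line 2: ['and', 'wolf', 'wolf', 'sun'] (min_width=17, slack=0)
Line 3: ['for', 'page'] (min_width=8, slack=9)
Line 4: ['photograph', 'go'] (min_width=13, slack=4)
Line 5: ['blackboard', 'ant', 'at'] (min_width=17, slack=0)
Line 6: ['page', 'blackboard'] (min_width=15, slack=2)
Line 7: ['data', 'bean'] (min_width=9, slack=8)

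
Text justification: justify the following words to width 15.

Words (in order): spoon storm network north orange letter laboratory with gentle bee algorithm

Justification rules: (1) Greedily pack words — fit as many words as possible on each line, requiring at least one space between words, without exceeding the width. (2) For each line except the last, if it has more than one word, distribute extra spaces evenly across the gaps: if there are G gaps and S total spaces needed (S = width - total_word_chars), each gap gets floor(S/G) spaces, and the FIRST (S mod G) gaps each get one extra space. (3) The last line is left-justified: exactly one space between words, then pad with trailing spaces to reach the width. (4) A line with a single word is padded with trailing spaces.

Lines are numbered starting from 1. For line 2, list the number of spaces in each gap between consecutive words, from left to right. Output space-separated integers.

Line 1: ['spoon', 'storm'] (min_width=11, slack=4)
Line 2: ['network', 'north'] (min_width=13, slack=2)
Line 3: ['orange', 'letter'] (min_width=13, slack=2)
Line 4: ['laboratory', 'with'] (min_width=15, slack=0)
Line 5: ['gentle', 'bee'] (min_width=10, slack=5)
Line 6: ['algorithm'] (min_width=9, slack=6)

Answer: 3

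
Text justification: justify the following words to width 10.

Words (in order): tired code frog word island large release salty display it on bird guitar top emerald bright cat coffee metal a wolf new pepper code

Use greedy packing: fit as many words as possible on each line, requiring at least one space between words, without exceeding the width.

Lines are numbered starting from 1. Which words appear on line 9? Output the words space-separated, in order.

Line 1: ['tired', 'code'] (min_width=10, slack=0)
Line 2: ['frog', 'word'] (min_width=9, slack=1)
Line 3: ['island'] (min_width=6, slack=4)
Line 4: ['large'] (min_width=5, slack=5)
Line 5: ['release'] (min_width=7, slack=3)
Line 6: ['salty'] (min_width=5, slack=5)
Line 7: ['display', 'it'] (min_width=10, slack=0)
Line 8: ['on', 'bird'] (min_width=7, slack=3)
Line 9: ['guitar', 'top'] (min_width=10, slack=0)
Line 10: ['emerald'] (min_width=7, slack=3)
Line 11: ['bright', 'cat'] (min_width=10, slack=0)
Line 12: ['coffee'] (min_width=6, slack=4)
Line 13: ['metal', 'a'] (min_width=7, slack=3)
Line 14: ['wolf', 'new'] (min_width=8, slack=2)
Line 15: ['pepper'] (min_width=6, slack=4)
Line 16: ['code'] (min_width=4, slack=6)

Answer: guitar top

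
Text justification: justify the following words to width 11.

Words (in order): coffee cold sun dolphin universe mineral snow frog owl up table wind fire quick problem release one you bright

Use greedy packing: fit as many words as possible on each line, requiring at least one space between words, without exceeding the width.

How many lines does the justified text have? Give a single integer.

Answer: 11

Derivation:
Line 1: ['coffee', 'cold'] (min_width=11, slack=0)
Line 2: ['sun', 'dolphin'] (min_width=11, slack=0)
Line 3: ['universe'] (min_width=8, slack=3)
Line 4: ['mineral'] (min_width=7, slack=4)
Line 5: ['snow', 'frog'] (min_width=9, slack=2)
Line 6: ['owl', 'up'] (min_width=6, slack=5)
Line 7: ['table', 'wind'] (min_width=10, slack=1)
Line 8: ['fire', 'quick'] (min_width=10, slack=1)
Line 9: ['problem'] (min_width=7, slack=4)
Line 10: ['release', 'one'] (min_width=11, slack=0)
Line 11: ['you', 'bright'] (min_width=10, slack=1)
Total lines: 11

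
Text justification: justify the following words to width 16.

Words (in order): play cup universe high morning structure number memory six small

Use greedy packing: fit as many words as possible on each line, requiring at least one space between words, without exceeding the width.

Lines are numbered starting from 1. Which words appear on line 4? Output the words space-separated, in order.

Line 1: ['play', 'cup'] (min_width=8, slack=8)
Line 2: ['universe', 'high'] (min_width=13, slack=3)
Line 3: ['morning'] (min_width=7, slack=9)
Line 4: ['structure', 'number'] (min_width=16, slack=0)
Line 5: ['memory', 'six', 'small'] (min_width=16, slack=0)

Answer: structure number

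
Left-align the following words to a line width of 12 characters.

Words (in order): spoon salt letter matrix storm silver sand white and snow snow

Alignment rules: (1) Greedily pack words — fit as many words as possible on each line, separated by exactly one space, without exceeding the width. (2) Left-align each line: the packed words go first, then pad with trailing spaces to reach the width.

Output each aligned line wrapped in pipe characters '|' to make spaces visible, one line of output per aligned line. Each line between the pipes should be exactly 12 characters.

Answer: |spoon salt  |
|letter      |
|matrix storm|
|silver sand |
|white and   |
|snow snow   |

Derivation:
Line 1: ['spoon', 'salt'] (min_width=10, slack=2)
Line 2: ['letter'] (min_width=6, slack=6)
Line 3: ['matrix', 'storm'] (min_width=12, slack=0)
Line 4: ['silver', 'sand'] (min_width=11, slack=1)
Line 5: ['white', 'and'] (min_width=9, slack=3)
Line 6: ['snow', 'snow'] (min_width=9, slack=3)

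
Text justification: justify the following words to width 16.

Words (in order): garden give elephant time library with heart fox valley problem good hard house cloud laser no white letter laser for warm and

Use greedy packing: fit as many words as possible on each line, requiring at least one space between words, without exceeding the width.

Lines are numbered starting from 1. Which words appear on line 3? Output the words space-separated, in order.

Answer: library with

Derivation:
Line 1: ['garden', 'give'] (min_width=11, slack=5)
Line 2: ['elephant', 'time'] (min_width=13, slack=3)
Line 3: ['library', 'with'] (min_width=12, slack=4)
Line 4: ['heart', 'fox', 'valley'] (min_width=16, slack=0)
Line 5: ['problem', 'good'] (min_width=12, slack=4)
Line 6: ['hard', 'house', 'cloud'] (min_width=16, slack=0)
Line 7: ['laser', 'no', 'white'] (min_width=14, slack=2)
Line 8: ['letter', 'laser', 'for'] (min_width=16, slack=0)
Line 9: ['warm', 'and'] (min_width=8, slack=8)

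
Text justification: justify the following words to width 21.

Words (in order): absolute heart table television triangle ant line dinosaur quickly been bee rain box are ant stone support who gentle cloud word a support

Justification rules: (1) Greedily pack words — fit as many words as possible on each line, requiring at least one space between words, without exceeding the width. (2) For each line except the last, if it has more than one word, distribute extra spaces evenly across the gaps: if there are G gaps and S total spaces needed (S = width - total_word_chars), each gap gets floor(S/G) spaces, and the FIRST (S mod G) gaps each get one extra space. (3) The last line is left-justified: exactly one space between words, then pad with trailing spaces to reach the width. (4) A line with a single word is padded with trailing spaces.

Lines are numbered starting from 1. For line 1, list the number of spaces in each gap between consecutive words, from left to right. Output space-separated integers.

Line 1: ['absolute', 'heart', 'table'] (min_width=20, slack=1)
Line 2: ['television', 'triangle'] (min_width=19, slack=2)
Line 3: ['ant', 'line', 'dinosaur'] (min_width=17, slack=4)
Line 4: ['quickly', 'been', 'bee', 'rain'] (min_width=21, slack=0)
Line 5: ['box', 'are', 'ant', 'stone'] (min_width=17, slack=4)
Line 6: ['support', 'who', 'gentle'] (min_width=18, slack=3)
Line 7: ['cloud', 'word', 'a', 'support'] (min_width=20, slack=1)

Answer: 2 1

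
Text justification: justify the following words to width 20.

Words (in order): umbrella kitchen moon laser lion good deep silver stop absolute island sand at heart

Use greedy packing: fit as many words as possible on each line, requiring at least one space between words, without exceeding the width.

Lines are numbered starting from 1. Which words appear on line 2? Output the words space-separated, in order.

Answer: moon laser lion good

Derivation:
Line 1: ['umbrella', 'kitchen'] (min_width=16, slack=4)
Line 2: ['moon', 'laser', 'lion', 'good'] (min_width=20, slack=0)
Line 3: ['deep', 'silver', 'stop'] (min_width=16, slack=4)
Line 4: ['absolute', 'island', 'sand'] (min_width=20, slack=0)
Line 5: ['at', 'heart'] (min_width=8, slack=12)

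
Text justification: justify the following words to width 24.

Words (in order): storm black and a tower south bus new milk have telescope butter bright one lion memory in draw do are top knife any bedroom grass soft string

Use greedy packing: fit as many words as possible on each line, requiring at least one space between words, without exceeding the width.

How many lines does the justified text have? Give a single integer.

Line 1: ['storm', 'black', 'and', 'a', 'tower'] (min_width=23, slack=1)
Line 2: ['south', 'bus', 'new', 'milk', 'have'] (min_width=23, slack=1)
Line 3: ['telescope', 'butter', 'bright'] (min_width=23, slack=1)
Line 4: ['one', 'lion', 'memory', 'in', 'draw'] (min_width=23, slack=1)
Line 5: ['do', 'are', 'top', 'knife', 'any'] (min_width=20, slack=4)
Line 6: ['bedroom', 'grass', 'soft'] (min_width=18, slack=6)
Line 7: ['string'] (min_width=6, slack=18)
Total lines: 7

Answer: 7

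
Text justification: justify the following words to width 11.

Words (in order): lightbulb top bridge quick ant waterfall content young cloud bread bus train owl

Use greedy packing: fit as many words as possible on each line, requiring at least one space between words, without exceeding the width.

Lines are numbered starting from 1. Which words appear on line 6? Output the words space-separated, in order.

Line 1: ['lightbulb'] (min_width=9, slack=2)
Line 2: ['top', 'bridge'] (min_width=10, slack=1)
Line 3: ['quick', 'ant'] (min_width=9, slack=2)
Line 4: ['waterfall'] (min_width=9, slack=2)
Line 5: ['content'] (min_width=7, slack=4)
Line 6: ['young', 'cloud'] (min_width=11, slack=0)
Line 7: ['bread', 'bus'] (min_width=9, slack=2)
Line 8: ['train', 'owl'] (min_width=9, slack=2)

Answer: young cloud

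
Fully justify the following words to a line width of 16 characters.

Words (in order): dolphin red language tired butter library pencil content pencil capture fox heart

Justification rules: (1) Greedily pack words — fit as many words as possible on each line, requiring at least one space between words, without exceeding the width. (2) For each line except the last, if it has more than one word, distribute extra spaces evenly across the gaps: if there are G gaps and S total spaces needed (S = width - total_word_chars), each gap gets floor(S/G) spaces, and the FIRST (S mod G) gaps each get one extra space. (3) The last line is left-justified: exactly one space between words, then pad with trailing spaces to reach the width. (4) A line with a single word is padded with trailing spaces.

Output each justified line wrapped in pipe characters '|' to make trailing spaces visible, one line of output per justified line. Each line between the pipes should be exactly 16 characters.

Answer: |dolphin      red|
|language   tired|
|butter   library|
|pencil   content|
|pencil   capture|
|fox heart       |

Derivation:
Line 1: ['dolphin', 'red'] (min_width=11, slack=5)
Line 2: ['language', 'tired'] (min_width=14, slack=2)
Line 3: ['butter', 'library'] (min_width=14, slack=2)
Line 4: ['pencil', 'content'] (min_width=14, slack=2)
Line 5: ['pencil', 'capture'] (min_width=14, slack=2)
Line 6: ['fox', 'heart'] (min_width=9, slack=7)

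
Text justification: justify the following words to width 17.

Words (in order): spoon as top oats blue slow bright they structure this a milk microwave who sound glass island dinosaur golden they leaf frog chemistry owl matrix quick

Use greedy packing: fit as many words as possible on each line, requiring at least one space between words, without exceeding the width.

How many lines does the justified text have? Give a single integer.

Answer: 10

Derivation:
Line 1: ['spoon', 'as', 'top', 'oats'] (min_width=17, slack=0)
Line 2: ['blue', 'slow', 'bright'] (min_width=16, slack=1)
Line 3: ['they', 'structure'] (min_width=14, slack=3)
Line 4: ['this', 'a', 'milk'] (min_width=11, slack=6)
Line 5: ['microwave', 'who'] (min_width=13, slack=4)
Line 6: ['sound', 'glass'] (min_width=11, slack=6)
Line 7: ['island', 'dinosaur'] (min_width=15, slack=2)
Line 8: ['golden', 'they', 'leaf'] (min_width=16, slack=1)
Line 9: ['frog', 'chemistry'] (min_width=14, slack=3)
Line 10: ['owl', 'matrix', 'quick'] (min_width=16, slack=1)
Total lines: 10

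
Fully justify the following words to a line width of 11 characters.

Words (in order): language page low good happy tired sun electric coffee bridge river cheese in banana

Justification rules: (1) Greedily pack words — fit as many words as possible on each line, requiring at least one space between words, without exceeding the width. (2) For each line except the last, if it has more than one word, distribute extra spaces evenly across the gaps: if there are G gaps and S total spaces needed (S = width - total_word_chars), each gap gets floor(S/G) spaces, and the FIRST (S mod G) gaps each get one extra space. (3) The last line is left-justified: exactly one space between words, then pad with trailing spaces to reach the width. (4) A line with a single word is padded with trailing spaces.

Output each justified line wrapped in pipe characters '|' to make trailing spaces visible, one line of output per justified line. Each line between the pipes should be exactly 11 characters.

Line 1: ['language'] (min_width=8, slack=3)
Line 2: ['page', 'low'] (min_width=8, slack=3)
Line 3: ['good', 'happy'] (min_width=10, slack=1)
Line 4: ['tired', 'sun'] (min_width=9, slack=2)
Line 5: ['electric'] (min_width=8, slack=3)
Line 6: ['coffee'] (min_width=6, slack=5)
Line 7: ['bridge'] (min_width=6, slack=5)
Line 8: ['river'] (min_width=5, slack=6)
Line 9: ['cheese', 'in'] (min_width=9, slack=2)
Line 10: ['banana'] (min_width=6, slack=5)

Answer: |language   |
|page    low|
|good  happy|
|tired   sun|
|electric   |
|coffee     |
|bridge     |
|river      |
|cheese   in|
|banana     |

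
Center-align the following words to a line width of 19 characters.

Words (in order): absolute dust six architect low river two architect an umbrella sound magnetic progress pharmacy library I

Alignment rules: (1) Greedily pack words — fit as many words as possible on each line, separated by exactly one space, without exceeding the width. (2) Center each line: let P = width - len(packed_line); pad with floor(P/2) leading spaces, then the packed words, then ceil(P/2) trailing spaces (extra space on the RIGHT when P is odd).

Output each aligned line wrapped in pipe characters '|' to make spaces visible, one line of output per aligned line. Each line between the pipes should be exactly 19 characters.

Line 1: ['absolute', 'dust', 'six'] (min_width=17, slack=2)
Line 2: ['architect', 'low', 'river'] (min_width=19, slack=0)
Line 3: ['two', 'architect', 'an'] (min_width=16, slack=3)
Line 4: ['umbrella', 'sound'] (min_width=14, slack=5)
Line 5: ['magnetic', 'progress'] (min_width=17, slack=2)
Line 6: ['pharmacy', 'library', 'I'] (min_width=18, slack=1)

Answer: | absolute dust six |
|architect low river|
| two architect an  |
|  umbrella sound   |
| magnetic progress |
|pharmacy library I |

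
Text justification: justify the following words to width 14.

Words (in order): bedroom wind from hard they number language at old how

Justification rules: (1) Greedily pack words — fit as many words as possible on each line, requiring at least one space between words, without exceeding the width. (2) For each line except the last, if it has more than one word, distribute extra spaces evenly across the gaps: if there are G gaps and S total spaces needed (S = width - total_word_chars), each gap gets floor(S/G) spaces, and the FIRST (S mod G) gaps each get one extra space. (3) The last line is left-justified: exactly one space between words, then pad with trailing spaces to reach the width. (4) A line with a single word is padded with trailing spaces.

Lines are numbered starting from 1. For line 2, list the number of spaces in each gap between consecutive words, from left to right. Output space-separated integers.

Line 1: ['bedroom', 'wind'] (min_width=12, slack=2)
Line 2: ['from', 'hard', 'they'] (min_width=14, slack=0)
Line 3: ['number'] (min_width=6, slack=8)
Line 4: ['language', 'at'] (min_width=11, slack=3)
Line 5: ['old', 'how'] (min_width=7, slack=7)

Answer: 1 1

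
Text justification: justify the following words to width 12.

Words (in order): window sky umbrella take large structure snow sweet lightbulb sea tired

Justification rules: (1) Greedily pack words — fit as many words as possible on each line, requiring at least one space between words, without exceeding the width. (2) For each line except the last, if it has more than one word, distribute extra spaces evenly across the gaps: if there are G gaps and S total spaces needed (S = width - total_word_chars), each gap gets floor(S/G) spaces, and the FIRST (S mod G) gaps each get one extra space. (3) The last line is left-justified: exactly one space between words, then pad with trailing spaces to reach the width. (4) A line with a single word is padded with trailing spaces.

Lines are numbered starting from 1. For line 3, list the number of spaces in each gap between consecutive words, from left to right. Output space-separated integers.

Line 1: ['window', 'sky'] (min_width=10, slack=2)
Line 2: ['umbrella'] (min_width=8, slack=4)
Line 3: ['take', 'large'] (min_width=10, slack=2)
Line 4: ['structure'] (min_width=9, slack=3)
Line 5: ['snow', 'sweet'] (min_width=10, slack=2)
Line 6: ['lightbulb'] (min_width=9, slack=3)
Line 7: ['sea', 'tired'] (min_width=9, slack=3)

Answer: 3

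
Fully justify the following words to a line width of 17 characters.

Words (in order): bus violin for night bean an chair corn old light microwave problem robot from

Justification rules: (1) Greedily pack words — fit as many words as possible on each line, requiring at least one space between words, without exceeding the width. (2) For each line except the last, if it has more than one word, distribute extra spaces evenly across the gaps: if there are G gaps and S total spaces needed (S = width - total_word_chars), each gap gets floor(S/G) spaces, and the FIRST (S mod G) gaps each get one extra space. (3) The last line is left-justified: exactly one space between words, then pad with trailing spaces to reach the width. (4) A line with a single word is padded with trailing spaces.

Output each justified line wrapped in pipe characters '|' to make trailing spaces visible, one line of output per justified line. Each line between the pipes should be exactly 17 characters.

Answer: |bus   violin  for|
|night   bean   an|
|chair   corn  old|
|light   microwave|
|problem     robot|
|from             |

Derivation:
Line 1: ['bus', 'violin', 'for'] (min_width=14, slack=3)
Line 2: ['night', 'bean', 'an'] (min_width=13, slack=4)
Line 3: ['chair', 'corn', 'old'] (min_width=14, slack=3)
Line 4: ['light', 'microwave'] (min_width=15, slack=2)
Line 5: ['problem', 'robot'] (min_width=13, slack=4)
Line 6: ['from'] (min_width=4, slack=13)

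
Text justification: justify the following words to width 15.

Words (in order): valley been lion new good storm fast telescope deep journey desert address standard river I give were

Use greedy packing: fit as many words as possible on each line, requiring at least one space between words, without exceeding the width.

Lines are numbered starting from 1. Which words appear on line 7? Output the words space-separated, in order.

Line 1: ['valley', 'been'] (min_width=11, slack=4)
Line 2: ['lion', 'new', 'good'] (min_width=13, slack=2)
Line 3: ['storm', 'fast'] (min_width=10, slack=5)
Line 4: ['telescope', 'deep'] (min_width=14, slack=1)
Line 5: ['journey', 'desert'] (min_width=14, slack=1)
Line 6: ['address'] (min_width=7, slack=8)
Line 7: ['standard', 'river'] (min_width=14, slack=1)
Line 8: ['I', 'give', 'were'] (min_width=11, slack=4)

Answer: standard river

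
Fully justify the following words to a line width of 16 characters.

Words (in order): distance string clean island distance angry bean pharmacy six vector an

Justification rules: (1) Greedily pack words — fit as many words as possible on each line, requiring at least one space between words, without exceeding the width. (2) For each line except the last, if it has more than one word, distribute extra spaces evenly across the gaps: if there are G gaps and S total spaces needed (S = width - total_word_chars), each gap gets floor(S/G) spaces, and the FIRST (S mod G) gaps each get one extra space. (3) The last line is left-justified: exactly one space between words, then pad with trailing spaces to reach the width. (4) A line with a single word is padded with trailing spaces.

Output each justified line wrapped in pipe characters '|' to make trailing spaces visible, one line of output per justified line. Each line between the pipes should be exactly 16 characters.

Line 1: ['distance', 'string'] (min_width=15, slack=1)
Line 2: ['clean', 'island'] (min_width=12, slack=4)
Line 3: ['distance', 'angry'] (min_width=14, slack=2)
Line 4: ['bean', 'pharmacy'] (min_width=13, slack=3)
Line 5: ['six', 'vector', 'an'] (min_width=13, slack=3)

Answer: |distance  string|
|clean     island|
|distance   angry|
|bean    pharmacy|
|six vector an   |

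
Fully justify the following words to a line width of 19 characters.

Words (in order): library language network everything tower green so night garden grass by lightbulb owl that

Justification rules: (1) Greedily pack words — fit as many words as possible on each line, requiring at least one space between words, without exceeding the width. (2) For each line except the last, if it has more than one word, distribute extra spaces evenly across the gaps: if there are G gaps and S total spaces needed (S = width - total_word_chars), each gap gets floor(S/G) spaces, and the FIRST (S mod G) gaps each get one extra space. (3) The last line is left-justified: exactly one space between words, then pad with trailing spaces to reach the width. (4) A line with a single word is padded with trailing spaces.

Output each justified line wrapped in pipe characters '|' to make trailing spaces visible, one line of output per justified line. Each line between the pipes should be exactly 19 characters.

Line 1: ['library', 'language'] (min_width=16, slack=3)
Line 2: ['network', 'everything'] (min_width=18, slack=1)
Line 3: ['tower', 'green', 'so'] (min_width=14, slack=5)
Line 4: ['night', 'garden', 'grass'] (min_width=18, slack=1)
Line 5: ['by', 'lightbulb', 'owl'] (min_width=16, slack=3)
Line 6: ['that'] (min_width=4, slack=15)

Answer: |library    language|
|network  everything|
|tower    green   so|
|night  garden grass|
|by   lightbulb  owl|
|that               |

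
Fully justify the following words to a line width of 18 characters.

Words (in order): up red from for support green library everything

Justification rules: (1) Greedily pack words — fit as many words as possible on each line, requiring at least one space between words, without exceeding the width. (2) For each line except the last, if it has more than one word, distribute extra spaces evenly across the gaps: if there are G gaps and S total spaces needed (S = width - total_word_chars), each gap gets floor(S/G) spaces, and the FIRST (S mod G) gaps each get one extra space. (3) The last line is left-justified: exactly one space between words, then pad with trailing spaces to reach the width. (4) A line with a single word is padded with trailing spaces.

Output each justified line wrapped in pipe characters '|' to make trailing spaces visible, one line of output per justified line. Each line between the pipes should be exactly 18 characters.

Line 1: ['up', 'red', 'from', 'for'] (min_width=15, slack=3)
Line 2: ['support', 'green'] (min_width=13, slack=5)
Line 3: ['library', 'everything'] (min_width=18, slack=0)

Answer: |up  red  from  for|
|support      green|
|library everything|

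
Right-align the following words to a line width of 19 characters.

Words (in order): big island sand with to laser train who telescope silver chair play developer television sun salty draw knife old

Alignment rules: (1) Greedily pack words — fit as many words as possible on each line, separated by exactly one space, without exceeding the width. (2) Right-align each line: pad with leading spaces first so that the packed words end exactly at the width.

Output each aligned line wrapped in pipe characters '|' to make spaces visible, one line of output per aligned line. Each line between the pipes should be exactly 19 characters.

Answer: |    big island sand|
|with to laser train|
|      who telescope|
|  silver chair play|
|          developer|
|     television sun|
|   salty draw knife|
|                old|

Derivation:
Line 1: ['big', 'island', 'sand'] (min_width=15, slack=4)
Line 2: ['with', 'to', 'laser', 'train'] (min_width=19, slack=0)
Line 3: ['who', 'telescope'] (min_width=13, slack=6)
Line 4: ['silver', 'chair', 'play'] (min_width=17, slack=2)
Line 5: ['developer'] (min_width=9, slack=10)
Line 6: ['television', 'sun'] (min_width=14, slack=5)
Line 7: ['salty', 'draw', 'knife'] (min_width=16, slack=3)
Line 8: ['old'] (min_width=3, slack=16)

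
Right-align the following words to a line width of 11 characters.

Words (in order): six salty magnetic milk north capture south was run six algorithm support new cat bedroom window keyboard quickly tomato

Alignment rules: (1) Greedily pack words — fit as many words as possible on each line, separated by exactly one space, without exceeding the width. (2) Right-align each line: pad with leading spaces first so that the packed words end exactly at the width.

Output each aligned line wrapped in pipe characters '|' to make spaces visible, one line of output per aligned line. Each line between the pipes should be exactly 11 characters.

Line 1: ['six', 'salty'] (min_width=9, slack=2)
Line 2: ['magnetic'] (min_width=8, slack=3)
Line 3: ['milk', 'north'] (min_width=10, slack=1)
Line 4: ['capture'] (min_width=7, slack=4)
Line 5: ['south', 'was'] (min_width=9, slack=2)
Line 6: ['run', 'six'] (min_width=7, slack=4)
Line 7: ['algorithm'] (min_width=9, slack=2)
Line 8: ['support', 'new'] (min_width=11, slack=0)
Line 9: ['cat', 'bedroom'] (min_width=11, slack=0)
Line 10: ['window'] (min_width=6, slack=5)
Line 11: ['keyboard'] (min_width=8, slack=3)
Line 12: ['quickly'] (min_width=7, slack=4)
Line 13: ['tomato'] (min_width=6, slack=5)

Answer: |  six salty|
|   magnetic|
| milk north|
|    capture|
|  south was|
|    run six|
|  algorithm|
|support new|
|cat bedroom|
|     window|
|   keyboard|
|    quickly|
|     tomato|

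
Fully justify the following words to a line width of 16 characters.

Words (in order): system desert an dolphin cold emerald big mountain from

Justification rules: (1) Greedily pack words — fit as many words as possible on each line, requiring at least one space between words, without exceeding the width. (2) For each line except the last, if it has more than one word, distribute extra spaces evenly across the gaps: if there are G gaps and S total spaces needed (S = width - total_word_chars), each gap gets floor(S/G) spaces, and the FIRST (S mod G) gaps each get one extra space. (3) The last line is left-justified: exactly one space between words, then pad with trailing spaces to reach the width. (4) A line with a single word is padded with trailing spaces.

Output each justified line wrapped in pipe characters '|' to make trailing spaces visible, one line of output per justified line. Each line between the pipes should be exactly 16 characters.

Line 1: ['system', 'desert', 'an'] (min_width=16, slack=0)
Line 2: ['dolphin', 'cold'] (min_width=12, slack=4)
Line 3: ['emerald', 'big'] (min_width=11, slack=5)
Line 4: ['mountain', 'from'] (min_width=13, slack=3)

Answer: |system desert an|
|dolphin     cold|
|emerald      big|
|mountain from   |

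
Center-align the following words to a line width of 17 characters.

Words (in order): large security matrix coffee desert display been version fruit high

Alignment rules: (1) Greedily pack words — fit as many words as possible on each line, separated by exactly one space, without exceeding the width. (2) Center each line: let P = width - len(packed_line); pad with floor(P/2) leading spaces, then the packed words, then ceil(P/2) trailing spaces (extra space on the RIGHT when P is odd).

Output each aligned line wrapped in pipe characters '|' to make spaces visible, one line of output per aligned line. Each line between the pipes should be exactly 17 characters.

Line 1: ['large', 'security'] (min_width=14, slack=3)
Line 2: ['matrix', 'coffee'] (min_width=13, slack=4)
Line 3: ['desert', 'display'] (min_width=14, slack=3)
Line 4: ['been', 'version'] (min_width=12, slack=5)
Line 5: ['fruit', 'high'] (min_width=10, slack=7)

Answer: | large security  |
|  matrix coffee  |
| desert display  |
|  been version   |
|   fruit high    |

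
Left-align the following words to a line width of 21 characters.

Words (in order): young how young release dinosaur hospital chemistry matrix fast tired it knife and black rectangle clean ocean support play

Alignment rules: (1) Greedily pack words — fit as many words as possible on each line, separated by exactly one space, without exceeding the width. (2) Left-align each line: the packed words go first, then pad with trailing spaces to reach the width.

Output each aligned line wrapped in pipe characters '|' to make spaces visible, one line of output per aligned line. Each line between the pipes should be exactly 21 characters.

Line 1: ['young', 'how', 'young'] (min_width=15, slack=6)
Line 2: ['release', 'dinosaur'] (min_width=16, slack=5)
Line 3: ['hospital', 'chemistry'] (min_width=18, slack=3)
Line 4: ['matrix', 'fast', 'tired', 'it'] (min_width=20, slack=1)
Line 5: ['knife', 'and', 'black'] (min_width=15, slack=6)
Line 6: ['rectangle', 'clean', 'ocean'] (min_width=21, slack=0)
Line 7: ['support', 'play'] (min_width=12, slack=9)

Answer: |young how young      |
|release dinosaur     |
|hospital chemistry   |
|matrix fast tired it |
|knife and black      |
|rectangle clean ocean|
|support play         |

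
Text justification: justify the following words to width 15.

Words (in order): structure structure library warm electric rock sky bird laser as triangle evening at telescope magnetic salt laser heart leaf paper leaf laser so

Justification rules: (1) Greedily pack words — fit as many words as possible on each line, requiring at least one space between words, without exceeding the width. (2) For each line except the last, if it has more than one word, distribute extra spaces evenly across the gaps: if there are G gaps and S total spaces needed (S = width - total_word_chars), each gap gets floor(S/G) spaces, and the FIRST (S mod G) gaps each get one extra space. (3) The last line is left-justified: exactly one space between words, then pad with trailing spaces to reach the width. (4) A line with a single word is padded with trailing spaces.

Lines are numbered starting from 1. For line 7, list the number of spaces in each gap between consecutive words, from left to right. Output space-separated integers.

Answer: 6

Derivation:
Line 1: ['structure'] (min_width=9, slack=6)
Line 2: ['structure'] (min_width=9, slack=6)
Line 3: ['library', 'warm'] (min_width=12, slack=3)
Line 4: ['electric', 'rock'] (min_width=13, slack=2)
Line 5: ['sky', 'bird', 'laser'] (min_width=14, slack=1)
Line 6: ['as', 'triangle'] (min_width=11, slack=4)
Line 7: ['evening', 'at'] (min_width=10, slack=5)
Line 8: ['telescope'] (min_width=9, slack=6)
Line 9: ['magnetic', 'salt'] (min_width=13, slack=2)
Line 10: ['laser', 'heart'] (min_width=11, slack=4)
Line 11: ['leaf', 'paper', 'leaf'] (min_width=15, slack=0)
Line 12: ['laser', 'so'] (min_width=8, slack=7)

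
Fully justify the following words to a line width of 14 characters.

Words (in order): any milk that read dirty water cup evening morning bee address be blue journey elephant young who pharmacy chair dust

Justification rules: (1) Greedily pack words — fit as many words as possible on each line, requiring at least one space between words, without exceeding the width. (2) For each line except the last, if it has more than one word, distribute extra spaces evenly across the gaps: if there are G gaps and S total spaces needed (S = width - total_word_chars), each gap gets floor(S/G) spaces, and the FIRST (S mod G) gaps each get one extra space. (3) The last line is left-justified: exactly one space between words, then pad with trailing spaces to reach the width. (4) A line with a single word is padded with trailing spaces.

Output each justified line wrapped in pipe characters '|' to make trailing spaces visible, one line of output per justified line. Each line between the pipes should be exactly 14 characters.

Line 1: ['any', 'milk', 'that'] (min_width=13, slack=1)
Line 2: ['read', 'dirty'] (min_width=10, slack=4)
Line 3: ['water', 'cup'] (min_width=9, slack=5)
Line 4: ['evening'] (min_width=7, slack=7)
Line 5: ['morning', 'bee'] (min_width=11, slack=3)
Line 6: ['address', 'be'] (min_width=10, slack=4)
Line 7: ['blue', 'journey'] (min_width=12, slack=2)
Line 8: ['elephant', 'young'] (min_width=14, slack=0)
Line 9: ['who', 'pharmacy'] (min_width=12, slack=2)
Line 10: ['chair', 'dust'] (min_width=10, slack=4)

Answer: |any  milk that|
|read     dirty|
|water      cup|
|evening       |
|morning    bee|
|address     be|
|blue   journey|
|elephant young|
|who   pharmacy|
|chair dust    |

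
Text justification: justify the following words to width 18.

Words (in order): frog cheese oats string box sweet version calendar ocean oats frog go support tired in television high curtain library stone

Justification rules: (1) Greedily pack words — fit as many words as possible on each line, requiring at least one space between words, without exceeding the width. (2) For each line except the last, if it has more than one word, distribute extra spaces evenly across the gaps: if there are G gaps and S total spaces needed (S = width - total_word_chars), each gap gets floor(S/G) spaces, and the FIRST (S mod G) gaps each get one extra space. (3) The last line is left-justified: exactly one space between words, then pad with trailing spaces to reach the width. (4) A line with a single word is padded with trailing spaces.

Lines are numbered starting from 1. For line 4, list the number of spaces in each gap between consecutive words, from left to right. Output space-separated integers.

Answer: 1 1 1

Derivation:
Line 1: ['frog', 'cheese', 'oats'] (min_width=16, slack=2)
Line 2: ['string', 'box', 'sweet'] (min_width=16, slack=2)
Line 3: ['version', 'calendar'] (min_width=16, slack=2)
Line 4: ['ocean', 'oats', 'frog', 'go'] (min_width=18, slack=0)
Line 5: ['support', 'tired', 'in'] (min_width=16, slack=2)
Line 6: ['television', 'high'] (min_width=15, slack=3)
Line 7: ['curtain', 'library'] (min_width=15, slack=3)
Line 8: ['stone'] (min_width=5, slack=13)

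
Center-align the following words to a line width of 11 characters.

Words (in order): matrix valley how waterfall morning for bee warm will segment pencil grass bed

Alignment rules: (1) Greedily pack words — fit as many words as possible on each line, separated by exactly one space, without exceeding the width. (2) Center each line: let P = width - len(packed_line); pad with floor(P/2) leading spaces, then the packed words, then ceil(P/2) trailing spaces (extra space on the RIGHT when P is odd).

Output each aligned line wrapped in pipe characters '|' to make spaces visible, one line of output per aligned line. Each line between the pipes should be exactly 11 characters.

Line 1: ['matrix'] (min_width=6, slack=5)
Line 2: ['valley', 'how'] (min_width=10, slack=1)
Line 3: ['waterfall'] (min_width=9, slack=2)
Line 4: ['morning', 'for'] (min_width=11, slack=0)
Line 5: ['bee', 'warm'] (min_width=8, slack=3)
Line 6: ['will'] (min_width=4, slack=7)
Line 7: ['segment'] (min_width=7, slack=4)
Line 8: ['pencil'] (min_width=6, slack=5)
Line 9: ['grass', 'bed'] (min_width=9, slack=2)

Answer: |  matrix   |
|valley how |
| waterfall |
|morning for|
| bee warm  |
|   will    |
|  segment  |
|  pencil   |
| grass bed |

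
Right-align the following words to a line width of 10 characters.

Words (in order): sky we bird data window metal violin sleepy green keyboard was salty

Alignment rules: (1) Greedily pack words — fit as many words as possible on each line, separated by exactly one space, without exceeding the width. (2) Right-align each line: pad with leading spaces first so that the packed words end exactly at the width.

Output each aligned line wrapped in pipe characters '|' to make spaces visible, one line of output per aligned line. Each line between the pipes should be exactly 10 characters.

Answer: |    sky we|
| bird data|
|    window|
|     metal|
|    violin|
|    sleepy|
|     green|
|  keyboard|
| was salty|

Derivation:
Line 1: ['sky', 'we'] (min_width=6, slack=4)
Line 2: ['bird', 'data'] (min_width=9, slack=1)
Line 3: ['window'] (min_width=6, slack=4)
Line 4: ['metal'] (min_width=5, slack=5)
Line 5: ['violin'] (min_width=6, slack=4)
Line 6: ['sleepy'] (min_width=6, slack=4)
Line 7: ['green'] (min_width=5, slack=5)
Line 8: ['keyboard'] (min_width=8, slack=2)
Line 9: ['was', 'salty'] (min_width=9, slack=1)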